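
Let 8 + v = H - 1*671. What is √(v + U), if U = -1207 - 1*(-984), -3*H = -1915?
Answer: I*√2373/3 ≈ 16.238*I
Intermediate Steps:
H = 1915/3 (H = -⅓*(-1915) = 1915/3 ≈ 638.33)
v = -122/3 (v = -8 + (1915/3 - 1*671) = -8 + (1915/3 - 671) = -8 - 98/3 = -122/3 ≈ -40.667)
U = -223 (U = -1207 + 984 = -223)
√(v + U) = √(-122/3 - 223) = √(-791/3) = I*√2373/3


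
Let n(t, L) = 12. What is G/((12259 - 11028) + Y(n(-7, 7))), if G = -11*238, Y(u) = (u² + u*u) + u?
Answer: -2618/1531 ≈ -1.7100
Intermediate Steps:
Y(u) = u + 2*u² (Y(u) = (u² + u²) + u = 2*u² + u = u + 2*u²)
G = -2618
G/((12259 - 11028) + Y(n(-7, 7))) = -2618/((12259 - 11028) + 12*(1 + 2*12)) = -2618/(1231 + 12*(1 + 24)) = -2618/(1231 + 12*25) = -2618/(1231 + 300) = -2618/1531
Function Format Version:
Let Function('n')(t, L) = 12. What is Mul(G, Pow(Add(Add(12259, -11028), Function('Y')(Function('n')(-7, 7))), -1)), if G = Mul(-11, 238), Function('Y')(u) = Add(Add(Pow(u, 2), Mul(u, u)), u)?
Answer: Rational(-2618, 1531) ≈ -1.7100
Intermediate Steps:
Function('Y')(u) = Add(u, Mul(2, Pow(u, 2))) (Function('Y')(u) = Add(Add(Pow(u, 2), Pow(u, 2)), u) = Add(Mul(2, Pow(u, 2)), u) = Add(u, Mul(2, Pow(u, 2))))
G = -2618
Mul(G, Pow(Add(Add(12259, -11028), Function('Y')(Function('n')(-7, 7))), -1)) = Mul(-2618, Pow(Add(Add(12259, -11028), Mul(12, Add(1, Mul(2, 12)))), -1)) = Mul(-2618, Pow(Add(1231, Mul(12, Add(1, 24))), -1)) = Mul(-2618, Pow(Add(1231, Mul(12, 25)), -1)) = Mul(-2618, Pow(Add(1231, 300), -1)) = Mul(-2618, Pow(1531, -1)) = Mul(-2618, Rational(1, 1531)) = Rational(-2618, 1531)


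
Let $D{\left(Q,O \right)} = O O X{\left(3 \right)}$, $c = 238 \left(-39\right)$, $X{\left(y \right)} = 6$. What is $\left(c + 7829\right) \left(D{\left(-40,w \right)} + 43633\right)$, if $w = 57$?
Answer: $-91723531$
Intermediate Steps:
$c = -9282$
$D{\left(Q,O \right)} = 6 O^{2}$ ($D{\left(Q,O \right)} = O O 6 = O^{2} \cdot 6 = 6 O^{2}$)
$\left(c + 7829\right) \left(D{\left(-40,w \right)} + 43633\right) = \left(-9282 + 7829\right) \left(6 \cdot 57^{2} + 43633\right) = - 1453 \left(6 \cdot 3249 + 43633\right) = - 1453 \left(19494 + 43633\right) = \left(-1453\right) 63127 = -91723531$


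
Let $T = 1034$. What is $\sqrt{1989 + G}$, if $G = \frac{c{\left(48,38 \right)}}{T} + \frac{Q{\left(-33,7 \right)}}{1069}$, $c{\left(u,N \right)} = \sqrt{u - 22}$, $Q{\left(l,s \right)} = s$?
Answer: $\frac{\sqrt{2430147872349472 + 1181614874 \sqrt{26}}}{1105346} \approx 44.598$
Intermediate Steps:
$c{\left(u,N \right)} = \sqrt{-22 + u}$
$G = \frac{7}{1069} + \frac{\sqrt{26}}{1034}$ ($G = \frac{\sqrt{-22 + 48}}{1034} + \frac{7}{1069} = \sqrt{26} \cdot \frac{1}{1034} + 7 \cdot \frac{1}{1069} = \frac{\sqrt{26}}{1034} + \frac{7}{1069} = \frac{7}{1069} + \frac{\sqrt{26}}{1034} \approx 0.01148$)
$\sqrt{1989 + G} = \sqrt{1989 + \left(\frac{7}{1069} + \frac{\sqrt{26}}{1034}\right)} = \sqrt{\frac{2126248}{1069} + \frac{\sqrt{26}}{1034}}$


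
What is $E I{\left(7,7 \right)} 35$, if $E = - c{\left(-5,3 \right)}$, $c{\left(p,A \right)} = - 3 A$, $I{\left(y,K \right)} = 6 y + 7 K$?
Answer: $28665$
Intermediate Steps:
$E = 9$ ($E = - \left(-3\right) 3 = \left(-1\right) \left(-9\right) = 9$)
$E I{\left(7,7 \right)} 35 = 9 \left(6 \cdot 7 + 7 \cdot 7\right) 35 = 9 \left(42 + 49\right) 35 = 9 \cdot 91 \cdot 35 = 819 \cdot 35 = 28665$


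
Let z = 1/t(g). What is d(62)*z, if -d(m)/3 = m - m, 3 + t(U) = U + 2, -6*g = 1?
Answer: 0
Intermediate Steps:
g = -⅙ (g = -⅙*1 = -⅙ ≈ -0.16667)
t(U) = -1 + U (t(U) = -3 + (U + 2) = -3 + (2 + U) = -1 + U)
z = -6/7 (z = 1/(-1 - ⅙) = 1/(-7/6) = -6/7 ≈ -0.85714)
d(m) = 0 (d(m) = -3*(m - m) = -3*0 = 0)
d(62)*z = 0*(-6/7) = 0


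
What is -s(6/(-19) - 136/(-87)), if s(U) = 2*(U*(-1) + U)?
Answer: 0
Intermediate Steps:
s(U) = 0 (s(U) = 2*(-U + U) = 2*0 = 0)
-s(6/(-19) - 136/(-87)) = -1*0 = 0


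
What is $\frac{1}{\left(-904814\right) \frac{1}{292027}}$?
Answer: $- \frac{292027}{904814} \approx -0.32275$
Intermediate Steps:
$\frac{1}{\left(-904814\right) \frac{1}{292027}} = \frac{1}{- \frac{904814}{292027}} = - \frac{292027}{904814}$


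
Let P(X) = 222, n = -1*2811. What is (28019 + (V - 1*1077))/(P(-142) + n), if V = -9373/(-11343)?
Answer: -305612479/29367027 ≈ -10.407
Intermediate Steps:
n = -2811
V = 9373/11343 (V = -9373*(-1/11343) = 9373/11343 ≈ 0.82632)
(28019 + (V - 1*1077))/(P(-142) + n) = (28019 + (9373/11343 - 1*1077))/(222 - 2811) = (28019 + (9373/11343 - 1077))/(-2589) = (28019 - 12207038/11343)*(-1/2589) = (305612479/11343)*(-1/2589) = -305612479/29367027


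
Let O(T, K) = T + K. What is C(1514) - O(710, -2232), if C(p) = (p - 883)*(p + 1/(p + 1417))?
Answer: 2804545567/2931 ≈ 9.5686e+5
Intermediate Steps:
C(p) = (-883 + p)*(p + 1/(1417 + p))
O(T, K) = K + T
C(1514) - O(710, -2232) = (-883 + 1514³ - 1251210*1514 + 534*1514²)/(1417 + 1514) - (-2232 + 710) = (-883 + 3470384744 - 1894331940 + 534*2292196)/2931 - 1*(-1522) = (-883 + 3470384744 - 1894331940 + 1224032664)/2931 + 1522 = (1/2931)*2800084585 + 1522 = 2800084585/2931 + 1522 = 2804545567/2931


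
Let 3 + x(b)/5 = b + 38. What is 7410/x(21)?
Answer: 741/28 ≈ 26.464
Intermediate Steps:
x(b) = 175 + 5*b (x(b) = -15 + 5*(b + 38) = -15 + 5*(38 + b) = -15 + (190 + 5*b) = 175 + 5*b)
7410/x(21) = 7410/(175 + 5*21) = 7410/(175 + 105) = 7410/280 = 7410*(1/280) = 741/28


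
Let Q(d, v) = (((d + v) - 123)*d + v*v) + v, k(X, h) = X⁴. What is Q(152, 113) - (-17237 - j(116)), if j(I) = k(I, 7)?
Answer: 181115639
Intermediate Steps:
j(I) = I⁴
Q(d, v) = v + v² + d*(-123 + d + v) (Q(d, v) = ((-123 + d + v)*d + v²) + v = (d*(-123 + d + v) + v²) + v = (v² + d*(-123 + d + v)) + v = v + v² + d*(-123 + d + v))
Q(152, 113) - (-17237 - j(116)) = (113 + 152² + 113² - 123*152 + 152*113) - (-17237 - 1*116⁴) = (113 + 23104 + 12769 - 18696 + 17176) - (-17237 - 1*181063936) = 34466 - (-17237 - 181063936) = 34466 - 1*(-181081173) = 34466 + 181081173 = 181115639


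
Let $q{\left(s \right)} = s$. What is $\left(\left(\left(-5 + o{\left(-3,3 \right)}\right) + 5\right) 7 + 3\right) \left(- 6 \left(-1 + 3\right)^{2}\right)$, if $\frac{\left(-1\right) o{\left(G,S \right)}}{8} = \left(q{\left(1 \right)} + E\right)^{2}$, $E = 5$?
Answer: $48312$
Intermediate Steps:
$o{\left(G,S \right)} = -288$ ($o{\left(G,S \right)} = - 8 \left(1 + 5\right)^{2} = - 8 \cdot 6^{2} = \left(-8\right) 36 = -288$)
$\left(\left(\left(-5 + o{\left(-3,3 \right)}\right) + 5\right) 7 + 3\right) \left(- 6 \left(-1 + 3\right)^{2}\right) = \left(\left(\left(-5 - 288\right) + 5\right) 7 + 3\right) \left(- 6 \left(-1 + 3\right)^{2}\right) = \left(\left(-293 + 5\right) 7 + 3\right) \left(- 6 \cdot 2^{2}\right) = \left(\left(-288\right) 7 + 3\right) \left(\left(-6\right) 4\right) = \left(-2016 + 3\right) \left(-24\right) = \left(-2013\right) \left(-24\right) = 48312$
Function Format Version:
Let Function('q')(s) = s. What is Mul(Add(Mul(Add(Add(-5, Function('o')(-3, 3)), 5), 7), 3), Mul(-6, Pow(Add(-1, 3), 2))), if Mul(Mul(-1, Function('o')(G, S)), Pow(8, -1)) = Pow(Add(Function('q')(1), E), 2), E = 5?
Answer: 48312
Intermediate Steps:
Function('o')(G, S) = -288 (Function('o')(G, S) = Mul(-8, Pow(Add(1, 5), 2)) = Mul(-8, Pow(6, 2)) = Mul(-8, 36) = -288)
Mul(Add(Mul(Add(Add(-5, Function('o')(-3, 3)), 5), 7), 3), Mul(-6, Pow(Add(-1, 3), 2))) = Mul(Add(Mul(Add(Add(-5, -288), 5), 7), 3), Mul(-6, Pow(Add(-1, 3), 2))) = Mul(Add(Mul(Add(-293, 5), 7), 3), Mul(-6, Pow(2, 2))) = Mul(Add(Mul(-288, 7), 3), Mul(-6, 4)) = Mul(Add(-2016, 3), -24) = Mul(-2013, -24) = 48312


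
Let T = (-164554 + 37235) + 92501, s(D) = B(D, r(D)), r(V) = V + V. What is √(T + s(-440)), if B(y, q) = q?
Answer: I*√35698 ≈ 188.94*I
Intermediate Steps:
r(V) = 2*V
s(D) = 2*D
T = -34818 (T = -127319 + 92501 = -34818)
√(T + s(-440)) = √(-34818 + 2*(-440)) = √(-34818 - 880) = √(-35698) = I*√35698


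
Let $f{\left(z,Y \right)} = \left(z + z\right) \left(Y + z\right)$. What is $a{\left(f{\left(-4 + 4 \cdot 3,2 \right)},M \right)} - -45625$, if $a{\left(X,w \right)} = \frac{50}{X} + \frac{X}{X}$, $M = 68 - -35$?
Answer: $\frac{730021}{16} \approx 45626.0$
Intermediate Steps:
$M = 103$ ($M = 68 + 35 = 103$)
$f{\left(z,Y \right)} = 2 z \left(Y + z\right)$
$a{\left(X,w \right)} = 1 + \frac{50}{X}$ ($a{\left(X,w \right)} = \frac{50}{X} + 1 = 1 + \frac{50}{X}$)
$a{\left(f{\left(-4 + 4 \cdot 3,2 \right)},M \right)} - -45625 = \frac{50 + 2 \left(-4 + 4 \cdot 3\right) \left(2 + \left(-4 + 4 \cdot 3\right)\right)}{2 \left(-4 + 4 \cdot 3\right) \left(2 + \left(-4 + 4 \cdot 3\right)\right)} - -45625 = \frac{50 + 2 \left(-4 + 12\right) \left(2 + \left(-4 + 12\right)\right)}{2 \left(-4 + 12\right) \left(2 + \left(-4 + 12\right)\right)} + 45625 = \frac{50 + 2 \cdot 8 \left(2 + 8\right)}{2 \cdot 8 \left(2 + 8\right)} + 45625 = \frac{50 + 2 \cdot 8 \cdot 10}{2 \cdot 8 \cdot 10} + 45625 = \frac{50 + 160}{160} + 45625 = \frac{1}{160} \cdot 210 + 45625 = \frac{21}{16} + 45625 = \frac{730021}{16}$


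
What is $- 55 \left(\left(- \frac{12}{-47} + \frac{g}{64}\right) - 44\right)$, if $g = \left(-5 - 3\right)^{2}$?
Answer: $\frac{110495}{47} \approx 2351.0$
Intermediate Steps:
$g = 64$ ($g = \left(-8\right)^{2} = 64$)
$- 55 \left(\left(- \frac{12}{-47} + \frac{g}{64}\right) - 44\right) = - 55 \left(\left(- \frac{12}{-47} + \frac{64}{64}\right) - 44\right) = - 55 \left(\left(\left(-12\right) \left(- \frac{1}{47}\right) + 64 \cdot \frac{1}{64}\right) - 44\right) = - 55 \left(\left(\frac{12}{47} + 1\right) - 44\right) = - 55 \left(\frac{59}{47} - 44\right) = \left(-55\right) \left(- \frac{2009}{47}\right) = \frac{110495}{47}$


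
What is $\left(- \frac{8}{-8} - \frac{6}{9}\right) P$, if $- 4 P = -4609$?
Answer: $\frac{4609}{12} \approx 384.08$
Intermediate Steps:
$P = \frac{4609}{4}$ ($P = \left(- \frac{1}{4}\right) \left(-4609\right) = \frac{4609}{4} \approx 1152.3$)
$\left(- \frac{8}{-8} - \frac{6}{9}\right) P = \left(- \frac{8}{-8} - \frac{6}{9}\right) \frac{4609}{4} = \left(\left(-8\right) \left(- \frac{1}{8}\right) - \frac{2}{3}\right) \frac{4609}{4} = \left(1 - \frac{2}{3}\right) \frac{4609}{4} = \frac{1}{3} \cdot \frac{4609}{4} = \frac{4609}{12}$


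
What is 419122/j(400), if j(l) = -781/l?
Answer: -15240800/71 ≈ -2.1466e+5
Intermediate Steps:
419122/j(400) = 419122/((-781/400)) = 419122/((-781*1/400)) = 419122/(-781/400) = 419122*(-400/781) = -15240800/71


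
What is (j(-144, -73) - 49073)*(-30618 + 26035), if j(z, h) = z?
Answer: 225561511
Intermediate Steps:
(j(-144, -73) - 49073)*(-30618 + 26035) = (-144 - 49073)*(-30618 + 26035) = -49217*(-4583) = 225561511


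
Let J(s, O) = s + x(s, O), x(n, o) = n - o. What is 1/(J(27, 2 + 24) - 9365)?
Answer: -1/9337 ≈ -0.00010710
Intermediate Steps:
J(s, O) = -O + 2*s (J(s, O) = s + (s - O) = -O + 2*s)
1/(J(27, 2 + 24) - 9365) = 1/((-(2 + 24) + 2*27) - 9365) = 1/((-1*26 + 54) - 9365) = 1/((-26 + 54) - 9365) = 1/(28 - 9365) = 1/(-9337) = -1/9337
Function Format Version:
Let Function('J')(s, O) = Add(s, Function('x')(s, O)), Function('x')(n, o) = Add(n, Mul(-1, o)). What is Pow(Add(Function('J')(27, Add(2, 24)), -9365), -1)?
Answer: Rational(-1, 9337) ≈ -0.00010710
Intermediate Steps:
Function('J')(s, O) = Add(Mul(-1, O), Mul(2, s)) (Function('J')(s, O) = Add(s, Add(s, Mul(-1, O))) = Add(Mul(-1, O), Mul(2, s)))
Pow(Add(Function('J')(27, Add(2, 24)), -9365), -1) = Pow(Add(Add(Mul(-1, Add(2, 24)), Mul(2, 27)), -9365), -1) = Pow(Add(Add(Mul(-1, 26), 54), -9365), -1) = Pow(Add(Add(-26, 54), -9365), -1) = Pow(Add(28, -9365), -1) = Pow(-9337, -1) = Rational(-1, 9337)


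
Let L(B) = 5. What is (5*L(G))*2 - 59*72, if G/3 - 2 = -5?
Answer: -4198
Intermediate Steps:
G = -9 (G = 6 + 3*(-5) = 6 - 15 = -9)
(5*L(G))*2 - 59*72 = (5*5)*2 - 59*72 = 25*2 - 4248 = 50 - 4248 = -4198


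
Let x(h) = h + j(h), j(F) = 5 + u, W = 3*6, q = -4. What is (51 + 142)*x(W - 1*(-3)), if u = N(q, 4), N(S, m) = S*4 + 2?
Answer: 2316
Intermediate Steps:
N(S, m) = 2 + 4*S (N(S, m) = 4*S + 2 = 2 + 4*S)
W = 18
u = -14 (u = 2 + 4*(-4) = 2 - 16 = -14)
j(F) = -9 (j(F) = 5 - 14 = -9)
x(h) = -9 + h (x(h) = h - 9 = -9 + h)
(51 + 142)*x(W - 1*(-3)) = (51 + 142)*(-9 + (18 - 1*(-3))) = 193*(-9 + (18 + 3)) = 193*(-9 + 21) = 193*12 = 2316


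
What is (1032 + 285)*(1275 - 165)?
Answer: 1461870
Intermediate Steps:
(1032 + 285)*(1275 - 165) = 1317*1110 = 1461870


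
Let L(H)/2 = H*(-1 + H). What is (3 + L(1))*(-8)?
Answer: -24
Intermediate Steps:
L(H) = 2*H*(-1 + H) (L(H) = 2*(H*(-1 + H)) = 2*H*(-1 + H))
(3 + L(1))*(-8) = (3 + 2*1*(-1 + 1))*(-8) = (3 + 2*1*0)*(-8) = (3 + 0)*(-8) = 3*(-8) = -24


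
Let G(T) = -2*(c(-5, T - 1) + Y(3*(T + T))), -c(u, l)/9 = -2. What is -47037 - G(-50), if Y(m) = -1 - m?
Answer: -46403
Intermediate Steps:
c(u, l) = 18 (c(u, l) = -9*(-2) = 18)
G(T) = -34 + 12*T (G(T) = -2*(18 + (-1 - 3*(T + T))) = -2*(18 + (-1 - 3*2*T)) = -2*(18 + (-1 - 6*T)) = -2*(17 - 6*T) = -34 + 12*T)
-47037 - G(-50) = -47037 - (-34 + 12*(-50)) = -47037 - (-34 - 600) = -47037 - 1*(-634) = -47037 + 634 = -46403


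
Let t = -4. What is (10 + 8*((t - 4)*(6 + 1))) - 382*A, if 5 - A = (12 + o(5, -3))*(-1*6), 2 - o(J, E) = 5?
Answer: -22976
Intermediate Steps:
o(J, E) = -3 (o(J, E) = 2 - 1*5 = 2 - 5 = -3)
A = 59 (A = 5 - (12 - 3)*(-1*6) = 5 - 9*(-6) = 5 - 1*(-54) = 5 + 54 = 59)
(10 + 8*((t - 4)*(6 + 1))) - 382*A = (10 + 8*((-4 - 4)*(6 + 1))) - 382*59 = (10 + 8*(-8*7)) - 22538 = (10 + 8*(-56)) - 22538 = (10 - 448) - 22538 = -438 - 22538 = -22976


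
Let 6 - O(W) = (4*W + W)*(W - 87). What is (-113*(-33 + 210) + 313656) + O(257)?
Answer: 75211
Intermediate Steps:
O(W) = 6 - 5*W*(-87 + W) (O(W) = 6 - (4*W + W)*(W - 87) = 6 - 5*W*(-87 + W))
(-113*(-33 + 210) + 313656) + O(257) = (-113*(-33 + 210) + 313656) + (6 - 5*257² + 435*257) = (-113*177 + 313656) + (6 - 5*66049 + 111795) = (-20001 + 313656) + (6 - 330245 + 111795) = 293655 - 218444 = 75211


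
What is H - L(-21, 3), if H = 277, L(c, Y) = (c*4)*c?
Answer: -1487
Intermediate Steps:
L(c, Y) = 4*c² (L(c, Y) = (4*c)*c = 4*c²)
H - L(-21, 3) = 277 - 4*(-21)² = 277 - 4*441 = 277 - 1*1764 = 277 - 1764 = -1487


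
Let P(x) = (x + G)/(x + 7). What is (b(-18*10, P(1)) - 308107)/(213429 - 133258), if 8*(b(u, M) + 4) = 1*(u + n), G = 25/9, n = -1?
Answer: -2465069/641368 ≈ -3.8435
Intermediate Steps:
G = 25/9 (G = 25*(⅑) = 25/9 ≈ 2.7778)
P(x) = (25/9 + x)/(7 + x) (P(x) = (x + 25/9)/(x + 7) = (25/9 + x)/(7 + x))
b(u, M) = -33/8 + u/8 (b(u, M) = -4 + (1*(u - 1))/8 = -4 + (1*(-1 + u))/8 = -4 + (-1 + u)/8 = -4 + (-⅛ + u/8) = -33/8 + u/8)
(b(-18*10, P(1)) - 308107)/(213429 - 133258) = ((-33/8 + (-18*10)/8) - 308107)/(213429 - 133258) = ((-33/8 + (⅛)*(-180)) - 308107)/80171 = ((-33/8 - 45/2) - 308107)*(1/80171) = (-213/8 - 308107)*(1/80171) = -2465069/8*1/80171 = -2465069/641368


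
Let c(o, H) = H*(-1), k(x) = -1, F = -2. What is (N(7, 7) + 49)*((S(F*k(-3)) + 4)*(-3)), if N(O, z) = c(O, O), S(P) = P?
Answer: -756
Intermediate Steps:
c(o, H) = -H
N(O, z) = -O
(N(7, 7) + 49)*((S(F*k(-3)) + 4)*(-3)) = (-1*7 + 49)*((-2*(-1) + 4)*(-3)) = (-7 + 49)*((2 + 4)*(-3)) = 42*(6*(-3)) = 42*(-18) = -756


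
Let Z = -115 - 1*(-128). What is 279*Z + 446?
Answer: 4073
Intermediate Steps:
Z = 13 (Z = -115 + 128 = 13)
279*Z + 446 = 279*13 + 446 = 3627 + 446 = 4073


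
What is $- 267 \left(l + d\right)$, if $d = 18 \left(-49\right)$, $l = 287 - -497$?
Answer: $26166$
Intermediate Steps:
$l = 784$ ($l = 287 + 497 = 784$)
$d = -882$
$- 267 \left(l + d\right) = - 267 \left(784 - 882\right) = \left(-267\right) \left(-98\right) = 26166$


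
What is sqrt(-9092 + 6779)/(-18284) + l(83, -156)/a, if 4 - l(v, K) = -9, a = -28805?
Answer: -13/28805 - 3*I*sqrt(257)/18284 ≈ -0.00045131 - 0.0026304*I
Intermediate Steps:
l(v, K) = 13 (l(v, K) = 4 - 1*(-9) = 4 + 9 = 13)
sqrt(-9092 + 6779)/(-18284) + l(83, -156)/a = sqrt(-9092 + 6779)/(-18284) + 13/(-28805) = sqrt(-2313)*(-1/18284) + 13*(-1/28805) = (3*I*sqrt(257))*(-1/18284) - 13/28805 = -3*I*sqrt(257)/18284 - 13/28805 = -13/28805 - 3*I*sqrt(257)/18284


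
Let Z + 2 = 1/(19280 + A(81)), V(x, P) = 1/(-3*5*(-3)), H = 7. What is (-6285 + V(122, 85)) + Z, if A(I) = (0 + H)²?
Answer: -1822814887/289935 ≈ -6287.0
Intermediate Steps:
A(I) = 49 (A(I) = (0 + 7)² = 7² = 49)
V(x, P) = 1/45 (V(x, P) = 1/(-15*(-3)) = 1/45)
Z = -38657/19329 (Z = -2 + 1/(19280 + 49) = -2 + 1/19329 = -38657/19329 ≈ -1.9999)
(-6285 + V(122, 85)) + Z = (-6285 + 1/45) - 38657/19329 = -282824/45 - 38657/19329 = -1822814887/289935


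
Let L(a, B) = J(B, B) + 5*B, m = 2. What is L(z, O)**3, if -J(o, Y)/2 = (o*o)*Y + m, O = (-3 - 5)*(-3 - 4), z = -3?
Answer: -43227290506522816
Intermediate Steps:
O = 56 (O = -8*(-7) = 56)
J(o, Y) = -4 - 2*Y*o**2 (J(o, Y) = -2*((o*o)*Y + 2) = -2*(o**2*Y + 2) = -2*(Y*o**2 + 2) = -2*(2 + Y*o**2) = -4 - 2*Y*o**2)
L(a, B) = -4 - 2*B**3 + 5*B (L(a, B) = (-4 - 2*B*B**2) + 5*B = (-4 - 2*B**3) + 5*B = -4 - 2*B**3 + 5*B)
L(z, O)**3 = (-4 - 2*56**3 + 5*56)**3 = (-4 - 2*175616 + 280)**3 = (-4 - 351232 + 280)**3 = (-350956)**3 = -43227290506522816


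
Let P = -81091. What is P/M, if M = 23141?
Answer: -81091/23141 ≈ -3.5042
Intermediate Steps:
P/M = -81091/23141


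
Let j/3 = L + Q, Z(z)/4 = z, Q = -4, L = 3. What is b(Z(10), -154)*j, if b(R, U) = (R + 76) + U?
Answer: 114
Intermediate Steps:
Z(z) = 4*z
b(R, U) = 76 + R + U (b(R, U) = (76 + R) + U = 76 + R + U)
j = -3 (j = 3*(3 - 4) = 3*(-1) = -3)
b(Z(10), -154)*j = (76 + 4*10 - 154)*(-3) = (76 + 40 - 154)*(-3) = -38*(-3) = 114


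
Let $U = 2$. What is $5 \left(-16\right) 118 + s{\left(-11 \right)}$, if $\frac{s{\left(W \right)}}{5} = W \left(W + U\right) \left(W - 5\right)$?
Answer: $-17360$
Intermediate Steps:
$s{\left(W \right)} = 5 W \left(-5 + W\right) \left(2 + W\right)$ ($s{\left(W \right)} = 5 W \left(W + 2\right) \left(W - 5\right) = 5 W \left(2 + W\right) \left(-5 + W\right) = 5 W \left(-5 + W\right) \left(2 + W\right)$)
$5 \left(-16\right) 118 + s{\left(-11 \right)} = 5 \left(-16\right) 118 + 5 \left(-11\right) \left(-10 + \left(-11\right)^{2} - -33\right) = \left(-80\right) 118 + 5 \left(-11\right) \left(-10 + 121 + 33\right) = -9440 + 5 \left(-11\right) 144 = -9440 - 7920 = -17360$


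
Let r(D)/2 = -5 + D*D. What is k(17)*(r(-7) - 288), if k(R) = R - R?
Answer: 0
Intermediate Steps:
r(D) = -10 + 2*D² (r(D) = 2*(-5 + D*D) = 2*(-5 + D²) = -10 + 2*D²)
k(R) = 0
k(17)*(r(-7) - 288) = 0*((-10 + 2*(-7)²) - 288) = 0*((-10 + 2*49) - 288) = 0*((-10 + 98) - 288) = 0*(88 - 288) = 0*(-200) = 0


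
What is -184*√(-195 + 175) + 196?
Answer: 196 - 368*I*√5 ≈ 196.0 - 822.87*I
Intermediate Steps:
-184*√(-195 + 175) + 196 = -368*I*√5 + 196 = 196 - 368*I*√5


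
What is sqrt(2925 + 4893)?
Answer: sqrt(7818) ≈ 88.419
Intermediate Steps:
sqrt(2925 + 4893) = sqrt(7818)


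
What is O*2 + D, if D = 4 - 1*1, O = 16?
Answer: 35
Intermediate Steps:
D = 3 (D = 4 - 1 = 3)
O*2 + D = 16*2 + 3 = 32 + 3 = 35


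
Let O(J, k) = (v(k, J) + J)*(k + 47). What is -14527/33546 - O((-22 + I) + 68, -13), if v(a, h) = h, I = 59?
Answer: -239532967/33546 ≈ -7140.4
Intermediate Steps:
O(J, k) = 2*J*(47 + k) (O(J, k) = (J + J)*(k + 47) = (2*J)*(47 + k) = 2*J*(47 + k))
-14527/33546 - O((-22 + I) + 68, -13) = -14527/33546 - 2*((-22 + 59) + 68)*(47 - 13) = -14527*1/33546 - 2*(37 + 68)*34 = -14527/33546 - 2*105*34 = -14527/33546 - 1*7140 = -14527/33546 - 7140 = -239532967/33546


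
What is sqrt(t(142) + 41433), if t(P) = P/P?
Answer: sqrt(41434) ≈ 203.55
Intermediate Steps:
t(P) = 1
sqrt(t(142) + 41433) = sqrt(1 + 41433) = sqrt(41434)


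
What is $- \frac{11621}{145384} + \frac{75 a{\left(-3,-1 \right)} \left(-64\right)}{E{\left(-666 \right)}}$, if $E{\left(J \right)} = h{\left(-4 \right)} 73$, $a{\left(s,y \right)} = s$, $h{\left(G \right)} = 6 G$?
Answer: $- \frac{88078733}{10613032} \approx -8.2991$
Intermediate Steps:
$E{\left(J \right)} = -1752$ ($E{\left(J \right)} = 6 \left(-4\right) 73 = \left(-24\right) 73 = -1752$)
$- \frac{11621}{145384} + \frac{75 a{\left(-3,-1 \right)} \left(-64\right)}{E{\left(-666 \right)}} = - \frac{11621}{145384} + \frac{75 \left(-3\right) \left(-64\right)}{-1752} = \left(-11621\right) \frac{1}{145384} + \left(-225\right) \left(-64\right) \left(- \frac{1}{1752}\right) = - \frac{11621}{145384} + 14400 \left(- \frac{1}{1752}\right) = - \frac{11621}{145384} - \frac{600}{73} = - \frac{88078733}{10613032}$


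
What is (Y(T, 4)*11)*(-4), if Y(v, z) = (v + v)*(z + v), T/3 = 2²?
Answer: -16896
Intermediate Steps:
T = 12 (T = 3*2² = 3*4 = 12)
Y(v, z) = 2*v*(v + z) (Y(v, z) = (2*v)*(v + z) = 2*v*(v + z))
(Y(T, 4)*11)*(-4) = ((2*12*(12 + 4))*11)*(-4) = ((2*12*16)*11)*(-4) = (384*11)*(-4) = 4224*(-4) = -16896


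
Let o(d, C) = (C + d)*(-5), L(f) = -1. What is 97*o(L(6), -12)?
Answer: 6305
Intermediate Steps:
o(d, C) = -5*C - 5*d
97*o(L(6), -12) = 97*(-5*(-12) - 5*(-1)) = 97*(60 + 5) = 97*65 = 6305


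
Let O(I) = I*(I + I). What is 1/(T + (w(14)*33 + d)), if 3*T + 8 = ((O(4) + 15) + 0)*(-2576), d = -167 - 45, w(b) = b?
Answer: -1/40110 ≈ -2.4931e-5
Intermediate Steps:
O(I) = 2*I² (O(I) = I*(2*I) = 2*I²)
d = -212
T = -40360 (T = -8/3 + (((2*4² + 15) + 0)*(-2576))/3 = -8/3 + (((2*16 + 15) + 0)*(-2576))/3 = -8/3 + (((32 + 15) + 0)*(-2576))/3 = -8/3 + ((47 + 0)*(-2576))/3 = -8/3 + (47*(-2576))/3 = -8/3 + (⅓)*(-121072) = -8/3 - 121072/3 = -40360)
1/(T + (w(14)*33 + d)) = 1/(-40360 + (14*33 - 212)) = 1/(-40360 + (462 - 212)) = 1/(-40360 + 250) = 1/(-40110) = -1/40110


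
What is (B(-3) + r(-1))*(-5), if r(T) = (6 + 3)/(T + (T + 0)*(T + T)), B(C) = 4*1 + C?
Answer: -50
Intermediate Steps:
B(C) = 4 + C
r(T) = 9/(T + 2*T**2) (r(T) = 9/(T + T*(2*T)) = 9/(T + 2*T**2))
(B(-3) + r(-1))*(-5) = ((4 - 3) + 9/(-1*(1 + 2*(-1))))*(-5) = (1 + 9*(-1)/(1 - 2))*(-5) = (1 + 9*(-1)/(-1))*(-5) = (1 + 9*(-1)*(-1))*(-5) = (1 + 9)*(-5) = 10*(-5) = -50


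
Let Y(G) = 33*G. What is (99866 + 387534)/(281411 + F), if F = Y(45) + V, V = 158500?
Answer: 121850/110349 ≈ 1.1042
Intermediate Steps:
F = 159985 (F = 33*45 + 158500 = 1485 + 158500 = 159985)
(99866 + 387534)/(281411 + F) = (99866 + 387534)/(281411 + 159985) = 487400/441396 = 487400*(1/441396) = 121850/110349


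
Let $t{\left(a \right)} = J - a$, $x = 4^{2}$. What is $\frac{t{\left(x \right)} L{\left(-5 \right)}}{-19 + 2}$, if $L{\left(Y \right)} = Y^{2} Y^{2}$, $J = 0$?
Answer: $\frac{10000}{17} \approx 588.24$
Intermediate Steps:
$x = 16$
$L{\left(Y \right)} = Y^{4}$
$t{\left(a \right)} = - a$ ($t{\left(a \right)} = 0 - a = - a$)
$\frac{t{\left(x \right)} L{\left(-5 \right)}}{-19 + 2} = \frac{\left(-1\right) 16 \left(-5\right)^{4}}{-19 + 2} = \frac{\left(-16\right) 625}{-17} = \left(-10000\right) \left(- \frac{1}{17}\right) = \frac{10000}{17}$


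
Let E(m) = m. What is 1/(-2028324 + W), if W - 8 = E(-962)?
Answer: -1/2029278 ≈ -4.9279e-7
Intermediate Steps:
W = -954 (W = 8 - 962 = -954)
1/(-2028324 + W) = 1/(-2028324 - 954) = 1/(-2029278) = -1/2029278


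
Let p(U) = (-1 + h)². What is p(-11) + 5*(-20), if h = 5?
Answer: -84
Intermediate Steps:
p(U) = 16 (p(U) = (-1 + 5)² = 4² = 16)
p(-11) + 5*(-20) = 16 + 5*(-20) = 16 - 100 = -84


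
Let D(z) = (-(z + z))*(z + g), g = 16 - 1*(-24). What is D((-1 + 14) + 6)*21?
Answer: -47082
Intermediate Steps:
g = 40 (g = 16 + 24 = 40)
D(z) = -2*z*(40 + z) (D(z) = (-(z + z))*(z + 40) = (-2*z)*(40 + z) = -2*z*(40 + z))
D((-1 + 14) + 6)*21 = -2*((-1 + 14) + 6)*(40 + ((-1 + 14) + 6))*21 = -2*(13 + 6)*(40 + (13 + 6))*21 = -2*19*(40 + 19)*21 = -2*19*59*21 = -2242*21 = -47082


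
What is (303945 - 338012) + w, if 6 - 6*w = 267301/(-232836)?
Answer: -47590479755/1397016 ≈ -34066.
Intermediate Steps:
w = 1664317/1397016 (w = 1 - 267301/(6*(-232836)) = 1 - 267301*(-1)/(6*232836) = 1 - ⅙*(-267301/232836) = 1 + 267301/1397016 = 1664317/1397016 ≈ 1.1913)
(303945 - 338012) + w = (303945 - 338012) + 1664317/1397016 = -34067 + 1664317/1397016 = -47590479755/1397016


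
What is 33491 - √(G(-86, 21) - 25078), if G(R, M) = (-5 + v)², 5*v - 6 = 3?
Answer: 33491 - I*√626694/5 ≈ 33491.0 - 158.33*I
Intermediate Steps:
v = 9/5 (v = 6/5 + (⅕)*3 = 6/5 + ⅗ = 9/5 ≈ 1.8000)
G(R, M) = 256/25 (G(R, M) = (-5 + 9/5)² = (-16/5)² = 256/25)
33491 - √(G(-86, 21) - 25078) = 33491 - √(256/25 - 25078) = 33491 - √(-626694/25) = 33491 - I*√626694/5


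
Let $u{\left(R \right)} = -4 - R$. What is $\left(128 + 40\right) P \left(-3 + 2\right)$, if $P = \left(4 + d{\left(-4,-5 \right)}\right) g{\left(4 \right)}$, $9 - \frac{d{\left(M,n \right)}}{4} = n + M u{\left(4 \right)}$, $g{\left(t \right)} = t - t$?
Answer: $0$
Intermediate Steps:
$g{\left(t \right)} = 0$
$d{\left(M,n \right)} = 36 - 4 n + 32 M$ ($d{\left(M,n \right)} = 36 - 4 \left(n + M \left(-4 - 4\right)\right) = 36 - 4 \left(n + M \left(-8\right)\right) = 36 - 4 \left(n - 8 M\right) = 36 + \left(- 4 n + 32 M\right) = 36 - 4 n + 32 M$)
$P = 0$ ($P = \left(4 + \left(36 - -20 + 32 \left(-4\right)\right)\right) 0 = \left(4 + \left(36 + 20 - 128\right)\right) 0 = \left(4 - 72\right) 0 = \left(-68\right) 0 = 0$)
$\left(128 + 40\right) P \left(-3 + 2\right) = \left(128 + 40\right) 0 \left(-3 + 2\right) = 168 \cdot 0 \left(-1\right) = 168 \cdot 0 = 0$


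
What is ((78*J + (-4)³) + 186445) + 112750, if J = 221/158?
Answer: 23639968/79 ≈ 2.9924e+5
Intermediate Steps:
J = 221/158 (J = 221*(1/158) = 221/158 ≈ 1.3987)
((78*J + (-4)³) + 186445) + 112750 = ((78*(221/158) + (-4)³) + 186445) + 112750 = ((8619/79 - 64) + 186445) + 112750 = (3563/79 + 186445) + 112750 = 14732718/79 + 112750 = 23639968/79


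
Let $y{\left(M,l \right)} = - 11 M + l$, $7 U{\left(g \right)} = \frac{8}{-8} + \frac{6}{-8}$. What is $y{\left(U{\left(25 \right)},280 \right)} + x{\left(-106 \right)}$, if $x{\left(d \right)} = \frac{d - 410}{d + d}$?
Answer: $\frac{60459}{212} \approx 285.18$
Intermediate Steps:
$U{\left(g \right)} = - \frac{1}{4}$ ($U{\left(g \right)} = \frac{\frac{8}{-8} + \frac{6}{-8}}{7} = \frac{8 \left(- \frac{1}{8}\right) + 6 \left(- \frac{1}{8}\right)}{7} = \frac{-1 - \frac{3}{4}}{7} = \frac{1}{7} \left(- \frac{7}{4}\right) = - \frac{1}{4}$)
$x{\left(d \right)} = \frac{-410 + d}{2 d}$
$y{\left(M,l \right)} = l - 11 M$
$y{\left(U{\left(25 \right)},280 \right)} + x{\left(-106 \right)} = \left(280 - - \frac{11}{4}\right) + \frac{-410 - 106}{2 \left(-106\right)} = \left(280 + \frac{11}{4}\right) + \frac{1}{2} \left(- \frac{1}{106}\right) \left(-516\right) = \frac{1131}{4} + \frac{129}{53} = \frac{60459}{212}$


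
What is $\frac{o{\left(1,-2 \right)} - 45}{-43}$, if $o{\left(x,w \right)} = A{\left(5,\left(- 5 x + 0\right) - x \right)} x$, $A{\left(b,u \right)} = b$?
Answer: $\frac{40}{43} \approx 0.93023$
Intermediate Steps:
$o{\left(x,w \right)} = 5 x$
$\frac{o{\left(1,-2 \right)} - 45}{-43} = \frac{5 \cdot 1 - 45}{-43} = \left(5 - 45\right) \left(- \frac{1}{43}\right) = \left(-40\right) \left(- \frac{1}{43}\right) = \frac{40}{43}$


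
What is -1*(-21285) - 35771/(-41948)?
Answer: 892898951/41948 ≈ 21286.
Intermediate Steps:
-1*(-21285) - 35771/(-41948) = 21285 - 35771*(-1)/41948 = 21285 - 1*(-35771/41948) = 21285 + 35771/41948 = 892898951/41948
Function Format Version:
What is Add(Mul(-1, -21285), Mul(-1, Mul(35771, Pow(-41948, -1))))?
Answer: Rational(892898951, 41948) ≈ 21286.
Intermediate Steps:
Add(Mul(-1, -21285), Mul(-1, Mul(35771, Pow(-41948, -1)))) = Add(21285, Mul(-1, Mul(35771, Rational(-1, 41948)))) = Add(21285, Mul(-1, Rational(-35771, 41948))) = Add(21285, Rational(35771, 41948)) = Rational(892898951, 41948)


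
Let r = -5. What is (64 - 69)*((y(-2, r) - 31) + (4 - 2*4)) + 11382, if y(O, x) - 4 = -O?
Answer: 11527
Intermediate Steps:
y(O, x) = 4 - O
(64 - 69)*((y(-2, r) - 31) + (4 - 2*4)) + 11382 = (64 - 69)*(((4 - 1*(-2)) - 31) + (4 - 2*4)) + 11382 = -5*(((4 + 2) - 31) + (4 - 8)) + 11382 = -5*((6 - 31) - 4) + 11382 = -5*(-25 - 4) + 11382 = -5*(-29) + 11382 = 145 + 11382 = 11527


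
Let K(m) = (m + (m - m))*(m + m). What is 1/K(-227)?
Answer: 1/103058 ≈ 9.7033e-6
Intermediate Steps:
K(m) = 2*m² (K(m) = (m + 0)*(2*m) = m*(2*m) = 2*m²)
1/K(-227) = 1/(2*(-227)²) = 1/(2*51529) = 1/103058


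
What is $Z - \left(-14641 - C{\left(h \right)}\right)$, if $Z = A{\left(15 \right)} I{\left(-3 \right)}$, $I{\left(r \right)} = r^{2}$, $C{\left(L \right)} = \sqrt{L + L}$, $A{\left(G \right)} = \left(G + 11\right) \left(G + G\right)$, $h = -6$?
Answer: $21661 + 2 i \sqrt{3} \approx 21661.0 + 3.4641 i$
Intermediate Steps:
$A{\left(G \right)} = 2 G \left(11 + G\right)$ ($A{\left(G \right)} = \left(11 + G\right) 2 G = 2 G \left(11 + G\right)$)
$C{\left(L \right)} = \sqrt{2} \sqrt{L}$ ($C{\left(L \right)} = \sqrt{2 L} = \sqrt{2} \sqrt{L}$)
$Z = 7020$ ($Z = 2 \cdot 15 \left(11 + 15\right) \left(-3\right)^{2} = 2 \cdot 15 \cdot 26 \cdot 9 = 780 \cdot 9 = 7020$)
$Z - \left(-14641 - C{\left(h \right)}\right) = 7020 - \left(-14641 - \sqrt{2} \sqrt{-6}\right) = 7020 - \left(-14641 - \sqrt{2} i \sqrt{6}\right) = 7020 - \left(-14641 - 2 i \sqrt{3}\right) = 7020 + \left(14641 + 2 i \sqrt{3}\right) = 21661 + 2 i \sqrt{3}$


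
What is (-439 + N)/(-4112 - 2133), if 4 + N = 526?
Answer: -83/6245 ≈ -0.013291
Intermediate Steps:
N = 522 (N = -4 + 526 = 522)
(-439 + N)/(-4112 - 2133) = (-439 + 522)/(-4112 - 2133) = 83/(-6245) = 83*(-1/6245) = -83/6245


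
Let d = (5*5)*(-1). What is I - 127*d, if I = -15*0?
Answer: 3175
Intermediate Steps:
I = 0
d = -25 (d = 25*(-1) = -25)
I - 127*d = 0 - 127*(-25) = 0 + 3175 = 3175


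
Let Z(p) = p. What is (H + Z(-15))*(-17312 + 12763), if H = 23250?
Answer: -105696015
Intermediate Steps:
(H + Z(-15))*(-17312 + 12763) = (23250 - 15)*(-17312 + 12763) = 23235*(-4549) = -105696015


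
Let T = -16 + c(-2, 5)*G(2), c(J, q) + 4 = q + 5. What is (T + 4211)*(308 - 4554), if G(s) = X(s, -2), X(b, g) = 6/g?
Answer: -17735542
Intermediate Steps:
c(J, q) = 1 + q (c(J, q) = -4 + (q + 5) = -4 + (5 + q) = 1 + q)
G(s) = -3 (G(s) = 6/(-2) = 6*(-1/2) = -3)
T = -34 (T = -16 + (1 + 5)*(-3) = -16 + 6*(-3) = -16 - 18 = -34)
(T + 4211)*(308 - 4554) = (-34 + 4211)*(308 - 4554) = 4177*(-4246) = -17735542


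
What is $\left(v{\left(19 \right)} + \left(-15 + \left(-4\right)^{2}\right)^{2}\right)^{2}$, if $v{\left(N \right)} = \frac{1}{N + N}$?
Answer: $\frac{1521}{1444} \approx 1.0533$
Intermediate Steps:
$v{\left(N \right)} = \frac{1}{2 N}$
$\left(v{\left(19 \right)} + \left(-15 + \left(-4\right)^{2}\right)^{2}\right)^{2} = \left(\frac{1}{2 \cdot 19} + \left(-15 + \left(-4\right)^{2}\right)^{2}\right)^{2} = \left(\frac{1}{2} \cdot \frac{1}{19} + \left(-15 + 16\right)^{2}\right)^{2} = \left(\frac{1}{38} + 1^{2}\right)^{2} = \left(\frac{1}{38} + 1\right)^{2} = \left(\frac{39}{38}\right)^{2} = \frac{1521}{1444}$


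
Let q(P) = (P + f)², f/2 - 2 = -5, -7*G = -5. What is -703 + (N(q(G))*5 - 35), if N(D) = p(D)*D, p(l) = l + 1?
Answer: 7934272/2401 ≈ 3304.6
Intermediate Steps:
G = 5/7 (G = -⅐*(-5) = 5/7 ≈ 0.71429)
f = -6 (f = 4 + 2*(-5) = 4 - 10 = -6)
p(l) = 1 + l
q(P) = (-6 + P)² (q(P) = (P - 6)² = (-6 + P)²)
N(D) = D*(1 + D) (N(D) = (1 + D)*D = D*(1 + D))
-703 + (N(q(G))*5 - 35) = -703 + (((-6 + 5/7)²*(1 + (-6 + 5/7)²))*5 - 35) = -703 + (((-37/7)²*(1 + (-37/7)²))*5 - 35) = -703 + ((1369*(1 + 1369/49)/49)*5 - 35) = -703 + (((1369/49)*(1418/49))*5 - 35) = -703 + ((1941242/2401)*5 - 35) = -703 + (9706210/2401 - 35) = -703 + 9622175/2401 = 7934272/2401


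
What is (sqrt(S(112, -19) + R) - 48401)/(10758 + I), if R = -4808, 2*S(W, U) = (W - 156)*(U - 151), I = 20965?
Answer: -48401/31723 + 2*I*sqrt(267)/31723 ≈ -1.5257 + 0.0010302*I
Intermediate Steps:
S(W, U) = (-156 + W)*(-151 + U)/2 (S(W, U) = ((W - 156)*(U - 151))/2 = ((-156 + W)*(-151 + U))/2 = (-156 + W)*(-151 + U)/2)
(sqrt(S(112, -19) + R) - 48401)/(10758 + I) = (sqrt((11778 - 78*(-19) - 151/2*112 + (1/2)*(-19)*112) - 4808) - 48401)/(10758 + 20965) = (sqrt((11778 + 1482 - 8456 - 1064) - 4808) - 48401)/31723 = (sqrt(3740 - 4808) - 48401)*(1/31723) = (sqrt(-1068) - 48401)*(1/31723) = (2*I*sqrt(267) - 48401)*(1/31723) = (-48401 + 2*I*sqrt(267))*(1/31723) = -48401/31723 + 2*I*sqrt(267)/31723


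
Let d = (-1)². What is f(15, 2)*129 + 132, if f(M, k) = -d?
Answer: 3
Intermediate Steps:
d = 1
f(M, k) = -1 (f(M, k) = -1*1 = -1)
f(15, 2)*129 + 132 = -1*129 + 132 = -129 + 132 = 3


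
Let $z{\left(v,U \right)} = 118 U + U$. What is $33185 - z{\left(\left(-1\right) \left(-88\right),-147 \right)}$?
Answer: $50678$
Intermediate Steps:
$z{\left(v,U \right)} = 119 U$
$33185 - z{\left(\left(-1\right) \left(-88\right),-147 \right)} = 33185 - 119 \left(-147\right) = 33185 - -17493 = 33185 + 17493 = 50678$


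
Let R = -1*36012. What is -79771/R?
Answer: 79771/36012 ≈ 2.2151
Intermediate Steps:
R = -36012
-79771/R = -79771/(-36012) = -79771*(-1/36012) = 79771/36012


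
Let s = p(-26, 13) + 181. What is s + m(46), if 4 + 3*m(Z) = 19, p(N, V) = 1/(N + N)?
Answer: 9671/52 ≈ 185.98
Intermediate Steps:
p(N, V) = 1/(2*N)
m(Z) = 5 (m(Z) = -4/3 + (1/3)*19 = -4/3 + 19/3 = 5)
s = 9411/52 (s = (1/2)/(-26) + 181 = (1/2)*(-1/26) + 181 = -1/52 + 181 = 9411/52 ≈ 180.98)
s + m(46) = 9411/52 + 5 = 9671/52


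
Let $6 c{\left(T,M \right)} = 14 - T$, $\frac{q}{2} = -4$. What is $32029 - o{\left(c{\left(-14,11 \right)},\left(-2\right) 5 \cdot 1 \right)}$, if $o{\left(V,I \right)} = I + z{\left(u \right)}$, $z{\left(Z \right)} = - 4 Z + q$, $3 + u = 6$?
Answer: $32059$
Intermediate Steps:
$q = -8$ ($q = 2 \left(-4\right) = -8$)
$u = 3$ ($u = -3 + 6 = 3$)
$c{\left(T,M \right)} = \frac{7}{3} - \frac{T}{6}$ ($c{\left(T,M \right)} = \frac{14 - T}{6} = \frac{7}{3} - \frac{T}{6}$)
$z{\left(Z \right)} = -8 - 4 Z$ ($z{\left(Z \right)} = - 4 Z - 8 = -8 - 4 Z$)
$o{\left(V,I \right)} = -20 + I$ ($o{\left(V,I \right)} = I - 20 = -20 + I$)
$32029 - o{\left(c{\left(-14,11 \right)},\left(-2\right) 5 \cdot 1 \right)} = 32029 - \left(-20 + \left(-2\right) 5 \cdot 1\right) = 32029 - \left(-20 - 10\right) = 32029 - -30 = 32029 + 30 = 32059$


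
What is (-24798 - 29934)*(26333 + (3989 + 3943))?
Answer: -1875391980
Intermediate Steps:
(-24798 - 29934)*(26333 + (3989 + 3943)) = -54732*(26333 + 7932) = -54732*34265 = -1875391980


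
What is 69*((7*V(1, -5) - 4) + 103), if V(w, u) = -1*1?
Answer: 6348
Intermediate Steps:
V(w, u) = -1
69*((7*V(1, -5) - 4) + 103) = 69*((7*(-1) - 4) + 103) = 69*((-7 - 4) + 103) = 69*(-11 + 103) = 69*92 = 6348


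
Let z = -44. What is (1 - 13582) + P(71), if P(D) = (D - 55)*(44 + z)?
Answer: -13581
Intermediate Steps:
P(D) = 0 (P(D) = (D - 55)*(44 - 44) = (-55 + D)*0 = 0)
(1 - 13582) + P(71) = (1 - 13582) + 0 = -13581 + 0 = -13581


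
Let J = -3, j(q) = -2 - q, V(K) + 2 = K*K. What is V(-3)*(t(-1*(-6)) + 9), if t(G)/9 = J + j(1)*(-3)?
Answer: 441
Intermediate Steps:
V(K) = -2 + K² (V(K) = -2 + K*K = -2 + K²)
t(G) = 54 (t(G) = 9*(-3 + (-2 - 1*1)*(-3)) = 9*(-3 + (-2 - 1)*(-3)) = 9*(-3 - 3*(-3)) = 9*(-3 + 9) = 9*6 = 54)
V(-3)*(t(-1*(-6)) + 9) = (-2 + (-3)²)*(54 + 9) = (-2 + 9)*63 = 7*63 = 441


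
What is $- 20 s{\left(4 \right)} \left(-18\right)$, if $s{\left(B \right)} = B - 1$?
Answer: $1080$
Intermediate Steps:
$s{\left(B \right)} = -1 + B$ ($s{\left(B \right)} = B - 1 = -1 + B$)
$- 20 s{\left(4 \right)} \left(-18\right) = - 20 \left(-1 + 4\right) \left(-18\right) = \left(-20\right) 3 \left(-18\right) = \left(-60\right) \left(-18\right) = 1080$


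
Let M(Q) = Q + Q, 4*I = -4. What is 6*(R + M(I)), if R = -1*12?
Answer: -84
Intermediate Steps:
R = -12
I = -1 (I = (¼)*(-4) = -1)
M(Q) = 2*Q
6*(R + M(I)) = 6*(-12 + 2*(-1)) = 6*(-12 - 2) = 6*(-14) = -84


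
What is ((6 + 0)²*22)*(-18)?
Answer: -14256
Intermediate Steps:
((6 + 0)²*22)*(-18) = (6²*22)*(-18) = (36*22)*(-18) = 792*(-18) = -14256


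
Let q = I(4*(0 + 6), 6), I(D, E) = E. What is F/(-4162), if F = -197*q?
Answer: 591/2081 ≈ 0.28400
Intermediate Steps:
q = 6
F = -1182 (F = -197*6 = -1182)
F/(-4162) = -1182/(-4162) = -1182*(-1/4162) = 591/2081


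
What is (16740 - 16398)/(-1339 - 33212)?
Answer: -38/3839 ≈ -0.0098984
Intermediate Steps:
(16740 - 16398)/(-1339 - 33212) = 342/(-34551) = 342*(-1/34551) = -38/3839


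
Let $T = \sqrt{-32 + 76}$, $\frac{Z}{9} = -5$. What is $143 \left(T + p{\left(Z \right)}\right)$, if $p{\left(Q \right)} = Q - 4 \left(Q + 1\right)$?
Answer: $18733 + 286 \sqrt{11} \approx 19682.0$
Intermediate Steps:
$Z = -45$ ($Z = 9 \left(-5\right) = -45$)
$T = 2 \sqrt{11}$ ($T = \sqrt{44} = 2 \sqrt{11} \approx 6.6332$)
$p{\left(Q \right)} = -4 - 3 Q$ ($p{\left(Q \right)} = Q - 4 \left(1 + Q\right) = Q - \left(4 + 4 Q\right) = -4 - 3 Q$)
$143 \left(T + p{\left(Z \right)}\right) = 143 \left(2 \sqrt{11} - -131\right) = 143 \left(2 \sqrt{11} + \left(-4 + 135\right)\right) = 143 \left(2 \sqrt{11} + 131\right) = 143 \left(131 + 2 \sqrt{11}\right) = 18733 + 286 \sqrt{11}$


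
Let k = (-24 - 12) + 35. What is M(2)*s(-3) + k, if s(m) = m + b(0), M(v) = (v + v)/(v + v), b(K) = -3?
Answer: -7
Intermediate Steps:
M(v) = 1 (M(v) = (2*v)/((2*v)) = (2*v)*(1/(2*v)) = 1)
k = -1 (k = -36 + 35 = -1)
s(m) = -3 + m (s(m) = m - 3 = -3 + m)
M(2)*s(-3) + k = 1*(-3 - 3) - 1 = 1*(-6) - 1 = -6 - 1 = -7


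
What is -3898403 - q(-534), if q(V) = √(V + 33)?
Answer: -3898403 - I*√501 ≈ -3.8984e+6 - 22.383*I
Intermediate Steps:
q(V) = √(33 + V)
-3898403 - q(-534) = -3898403 - √(33 - 534) = -3898403 - √(-501) = -3898403 - I*√501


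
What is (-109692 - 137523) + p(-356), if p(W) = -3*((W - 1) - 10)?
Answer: -246114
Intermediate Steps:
p(W) = 33 - 3*W (p(W) = -3*((-1 + W) - 10) = -3*(-11 + W) = 33 - 3*W)
(-109692 - 137523) + p(-356) = (-109692 - 137523) + (33 - 3*(-356)) = -247215 + (33 + 1068) = -247215 + 1101 = -246114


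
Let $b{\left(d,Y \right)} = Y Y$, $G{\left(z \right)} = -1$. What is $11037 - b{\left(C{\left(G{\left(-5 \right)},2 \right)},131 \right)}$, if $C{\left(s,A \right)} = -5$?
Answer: $-6124$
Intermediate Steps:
$b{\left(d,Y \right)} = Y^{2}$
$11037 - b{\left(C{\left(G{\left(-5 \right)},2 \right)},131 \right)} = 11037 - 131^{2} = 11037 - 17161 = -6124$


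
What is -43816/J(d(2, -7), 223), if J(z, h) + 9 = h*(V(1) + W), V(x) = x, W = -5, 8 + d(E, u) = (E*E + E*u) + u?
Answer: 43816/901 ≈ 48.630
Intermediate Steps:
d(E, u) = -8 + u + E² + E*u (d(E, u) = -8 + ((E*E + E*u) + u) = -8 + ((E² + E*u) + u) = -8 + (u + E² + E*u) = -8 + u + E² + E*u)
J(z, h) = -9 - 4*h (J(z, h) = -9 + h*(1 - 5) = -9 + h*(-4) = -9 - 4*h)
-43816/J(d(2, -7), 223) = -43816/(-9 - 4*223) = -43816/(-9 - 892) = -43816/(-901) = -43816*(-1/901) = 43816/901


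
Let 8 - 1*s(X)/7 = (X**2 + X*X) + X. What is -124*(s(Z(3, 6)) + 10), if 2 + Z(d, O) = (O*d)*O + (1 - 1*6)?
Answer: 17788420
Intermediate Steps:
Z(d, O) = -7 + d*O**2 (Z(d, O) = -2 + ((O*d)*O + (1 - 1*6)) = -2 + (d*O**2 + (1 - 6)) = -2 + (d*O**2 - 5) = -2 + (-5 + d*O**2) = -7 + d*O**2)
s(X) = 56 - 14*X**2 - 7*X (s(X) = 56 - 7*((X**2 + X*X) + X) = 56 - 7*((X**2 + X**2) + X) = 56 - 7*(2*X**2 + X) = 56 - 7*(X + 2*X**2) = 56 + (-14*X**2 - 7*X) = 56 - 14*X**2 - 7*X)
-124*(s(Z(3, 6)) + 10) = -124*((56 - 14*(-7 + 3*6**2)**2 - 7*(-7 + 3*6**2)) + 10) = -124*((56 - 14*(-7 + 3*36)**2 - 7*(-7 + 3*36)) + 10) = -124*((56 - 14*(-7 + 108)**2 - 7*(-7 + 108)) + 10) = -124*((56 - 14*101**2 - 7*101) + 10) = -124*((56 - 14*10201 - 707) + 10) = -124*((56 - 142814 - 707) + 10) = -124*(-143465 + 10) = -124*(-143455) = 17788420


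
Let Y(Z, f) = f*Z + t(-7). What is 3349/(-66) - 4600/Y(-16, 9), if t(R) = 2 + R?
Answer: -195401/9834 ≈ -19.870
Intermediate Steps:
Y(Z, f) = -5 + Z*f (Y(Z, f) = f*Z + (2 - 7) = Z*f - 5 = -5 + Z*f)
3349/(-66) - 4600/Y(-16, 9) = 3349/(-66) - 4600/(-5 - 16*9) = 3349*(-1/66) - 4600/(-5 - 144) = -3349/66 - 4600/(-149) = -3349/66 - 4600*(-1/149) = -3349/66 + 4600/149 = -195401/9834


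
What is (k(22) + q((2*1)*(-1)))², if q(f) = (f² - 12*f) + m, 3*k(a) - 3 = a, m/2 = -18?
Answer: ⅑ ≈ 0.11111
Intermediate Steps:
m = -36 (m = 2*(-18) = -36)
k(a) = 1 + a/3
q(f) = -36 + f² - 12*f (q(f) = (f² - 12*f) - 36 = -36 + f² - 12*f)
(k(22) + q((2*1)*(-1)))² = ((1 + (⅓)*22) + (-36 + ((2*1)*(-1))² - 12*2*1*(-1)))² = ((1 + 22/3) + (-36 + (2*(-1))² - 24*(-1)))² = (25/3 + (-36 + (-2)² - 12*(-2)))² = (25/3 + (-36 + 4 + 24))² = (25/3 - 8)² = (⅓)² = ⅑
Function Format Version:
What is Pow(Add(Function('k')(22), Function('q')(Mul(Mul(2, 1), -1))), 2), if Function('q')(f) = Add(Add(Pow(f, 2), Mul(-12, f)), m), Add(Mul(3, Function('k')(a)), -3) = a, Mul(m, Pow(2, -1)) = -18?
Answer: Rational(1, 9) ≈ 0.11111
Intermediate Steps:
m = -36 (m = Mul(2, -18) = -36)
Function('k')(a) = Add(1, Mul(Rational(1, 3), a))
Function('q')(f) = Add(-36, Pow(f, 2), Mul(-12, f)) (Function('q')(f) = Add(Add(Pow(f, 2), Mul(-12, f)), -36) = Add(-36, Pow(f, 2), Mul(-12, f)))
Pow(Add(Function('k')(22), Function('q')(Mul(Mul(2, 1), -1))), 2) = Pow(Add(Add(1, Mul(Rational(1, 3), 22)), Add(-36, Pow(Mul(Mul(2, 1), -1), 2), Mul(-12, Mul(Mul(2, 1), -1)))), 2) = Pow(Add(Add(1, Rational(22, 3)), Add(-36, Pow(Mul(2, -1), 2), Mul(-12, Mul(2, -1)))), 2) = Pow(Add(Rational(25, 3), Add(-36, Pow(-2, 2), Mul(-12, -2))), 2) = Pow(Add(Rational(25, 3), Add(-36, 4, 24)), 2) = Pow(Add(Rational(25, 3), -8), 2) = Pow(Rational(1, 3), 2) = Rational(1, 9)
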